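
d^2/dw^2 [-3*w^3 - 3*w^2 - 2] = -18*w - 6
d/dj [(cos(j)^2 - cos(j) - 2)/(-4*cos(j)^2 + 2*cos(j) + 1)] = (14*cos(j) + cos(2*j) - 2)*sin(j)/(4*sin(j)^2 + 2*cos(j) - 3)^2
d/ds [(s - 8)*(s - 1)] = 2*s - 9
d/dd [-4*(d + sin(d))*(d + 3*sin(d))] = -16*d*cos(d) - 8*d - 16*sin(d) - 12*sin(2*d)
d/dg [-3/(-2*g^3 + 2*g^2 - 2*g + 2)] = 3*(-3*g^2 + 2*g - 1)/(2*(g^3 - g^2 + g - 1)^2)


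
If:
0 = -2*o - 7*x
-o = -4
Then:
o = 4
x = -8/7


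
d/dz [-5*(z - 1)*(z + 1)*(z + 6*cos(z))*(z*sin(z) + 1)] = 5*(1 - z)*(z + 6*cos(z))*(z*sin(z) + 1) - 5*(z - 1)*(z + 1)*(z + 6*cos(z))*(z*cos(z) + sin(z)) + 5*(z - 1)*(z + 1)*(z*sin(z) + 1)*(6*sin(z) - 1) - 5*(z + 1)*(z + 6*cos(z))*(z*sin(z) + 1)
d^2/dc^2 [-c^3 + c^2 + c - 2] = 2 - 6*c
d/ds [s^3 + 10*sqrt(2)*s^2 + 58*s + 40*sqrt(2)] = 3*s^2 + 20*sqrt(2)*s + 58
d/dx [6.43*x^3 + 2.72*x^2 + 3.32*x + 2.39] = 19.29*x^2 + 5.44*x + 3.32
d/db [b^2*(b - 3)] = 3*b*(b - 2)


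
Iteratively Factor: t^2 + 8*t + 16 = (t + 4)*(t + 4)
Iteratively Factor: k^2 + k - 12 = (k - 3)*(k + 4)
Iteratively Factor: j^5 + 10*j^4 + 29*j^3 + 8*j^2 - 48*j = (j + 3)*(j^4 + 7*j^3 + 8*j^2 - 16*j) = j*(j + 3)*(j^3 + 7*j^2 + 8*j - 16) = j*(j - 1)*(j + 3)*(j^2 + 8*j + 16) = j*(j - 1)*(j + 3)*(j + 4)*(j + 4)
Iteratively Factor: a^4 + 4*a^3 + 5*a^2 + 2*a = (a)*(a^3 + 4*a^2 + 5*a + 2) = a*(a + 1)*(a^2 + 3*a + 2) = a*(a + 1)*(a + 2)*(a + 1)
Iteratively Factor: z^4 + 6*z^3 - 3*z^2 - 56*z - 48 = (z - 3)*(z^3 + 9*z^2 + 24*z + 16) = (z - 3)*(z + 4)*(z^2 + 5*z + 4) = (z - 3)*(z + 4)^2*(z + 1)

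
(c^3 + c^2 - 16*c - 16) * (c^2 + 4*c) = c^5 + 5*c^4 - 12*c^3 - 80*c^2 - 64*c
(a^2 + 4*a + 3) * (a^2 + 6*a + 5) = a^4 + 10*a^3 + 32*a^2 + 38*a + 15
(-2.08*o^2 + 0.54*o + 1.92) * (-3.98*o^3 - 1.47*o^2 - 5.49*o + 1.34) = 8.2784*o^5 + 0.9084*o^4 + 2.9838*o^3 - 8.5742*o^2 - 9.8172*o + 2.5728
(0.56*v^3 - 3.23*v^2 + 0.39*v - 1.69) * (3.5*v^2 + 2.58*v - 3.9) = 1.96*v^5 - 9.8602*v^4 - 9.1524*v^3 + 7.6882*v^2 - 5.8812*v + 6.591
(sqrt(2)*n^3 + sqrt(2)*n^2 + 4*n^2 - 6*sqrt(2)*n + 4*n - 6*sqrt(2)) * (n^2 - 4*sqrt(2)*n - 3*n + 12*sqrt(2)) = sqrt(2)*n^5 - 4*n^4 - 2*sqrt(2)*n^4 - 25*sqrt(2)*n^3 + 8*n^3 + 60*n^2 + 44*sqrt(2)*n^2 - 96*n + 66*sqrt(2)*n - 144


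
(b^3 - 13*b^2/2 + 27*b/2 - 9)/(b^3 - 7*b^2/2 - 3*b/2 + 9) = (2*b - 3)/(2*b + 3)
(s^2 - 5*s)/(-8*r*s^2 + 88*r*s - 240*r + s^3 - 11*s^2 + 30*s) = -s/(8*r*s - 48*r - s^2 + 6*s)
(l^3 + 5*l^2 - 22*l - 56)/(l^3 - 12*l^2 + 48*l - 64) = (l^2 + 9*l + 14)/(l^2 - 8*l + 16)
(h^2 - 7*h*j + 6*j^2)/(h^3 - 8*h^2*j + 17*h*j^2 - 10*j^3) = (h - 6*j)/(h^2 - 7*h*j + 10*j^2)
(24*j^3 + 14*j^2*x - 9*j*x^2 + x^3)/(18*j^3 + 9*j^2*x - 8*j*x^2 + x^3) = (-4*j + x)/(-3*j + x)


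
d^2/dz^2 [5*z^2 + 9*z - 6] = 10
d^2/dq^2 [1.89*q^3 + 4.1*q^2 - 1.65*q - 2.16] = 11.34*q + 8.2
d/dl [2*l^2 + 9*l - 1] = 4*l + 9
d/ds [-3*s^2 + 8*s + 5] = 8 - 6*s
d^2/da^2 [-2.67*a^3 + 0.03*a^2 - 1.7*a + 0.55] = 0.06 - 16.02*a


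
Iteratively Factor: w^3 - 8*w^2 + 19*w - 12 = (w - 3)*(w^2 - 5*w + 4) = (w - 3)*(w - 1)*(w - 4)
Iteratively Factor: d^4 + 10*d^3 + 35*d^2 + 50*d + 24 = (d + 4)*(d^3 + 6*d^2 + 11*d + 6) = (d + 2)*(d + 4)*(d^2 + 4*d + 3) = (d + 1)*(d + 2)*(d + 4)*(d + 3)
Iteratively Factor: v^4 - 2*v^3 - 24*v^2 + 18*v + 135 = (v + 3)*(v^3 - 5*v^2 - 9*v + 45) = (v - 5)*(v + 3)*(v^2 - 9) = (v - 5)*(v - 3)*(v + 3)*(v + 3)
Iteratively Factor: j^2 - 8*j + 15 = (j - 3)*(j - 5)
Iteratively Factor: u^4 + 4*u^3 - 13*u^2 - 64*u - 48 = (u + 4)*(u^3 - 13*u - 12) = (u + 1)*(u + 4)*(u^2 - u - 12) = (u + 1)*(u + 3)*(u + 4)*(u - 4)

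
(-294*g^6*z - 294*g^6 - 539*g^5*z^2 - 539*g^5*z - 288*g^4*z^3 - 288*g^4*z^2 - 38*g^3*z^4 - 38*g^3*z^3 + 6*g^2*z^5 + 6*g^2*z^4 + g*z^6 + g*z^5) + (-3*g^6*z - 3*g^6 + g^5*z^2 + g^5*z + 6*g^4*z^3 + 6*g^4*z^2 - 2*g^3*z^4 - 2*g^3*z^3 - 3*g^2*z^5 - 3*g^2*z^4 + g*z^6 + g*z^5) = -297*g^6*z - 297*g^6 - 538*g^5*z^2 - 538*g^5*z - 282*g^4*z^3 - 282*g^4*z^2 - 40*g^3*z^4 - 40*g^3*z^3 + 3*g^2*z^5 + 3*g^2*z^4 + 2*g*z^6 + 2*g*z^5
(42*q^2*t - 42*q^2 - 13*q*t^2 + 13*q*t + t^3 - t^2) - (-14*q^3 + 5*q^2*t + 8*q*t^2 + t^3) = 14*q^3 + 37*q^2*t - 42*q^2 - 21*q*t^2 + 13*q*t - t^2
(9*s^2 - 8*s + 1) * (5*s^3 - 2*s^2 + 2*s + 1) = 45*s^5 - 58*s^4 + 39*s^3 - 9*s^2 - 6*s + 1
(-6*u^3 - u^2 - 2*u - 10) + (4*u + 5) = -6*u^3 - u^2 + 2*u - 5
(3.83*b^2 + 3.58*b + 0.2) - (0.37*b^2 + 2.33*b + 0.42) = 3.46*b^2 + 1.25*b - 0.22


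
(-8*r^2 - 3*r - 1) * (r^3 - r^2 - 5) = -8*r^5 + 5*r^4 + 2*r^3 + 41*r^2 + 15*r + 5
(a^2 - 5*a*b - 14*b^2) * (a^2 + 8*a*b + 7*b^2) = a^4 + 3*a^3*b - 47*a^2*b^2 - 147*a*b^3 - 98*b^4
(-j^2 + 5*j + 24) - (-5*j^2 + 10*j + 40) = 4*j^2 - 5*j - 16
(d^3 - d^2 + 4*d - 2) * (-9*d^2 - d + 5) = -9*d^5 + 8*d^4 - 30*d^3 + 9*d^2 + 22*d - 10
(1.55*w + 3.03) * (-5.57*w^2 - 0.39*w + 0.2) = -8.6335*w^3 - 17.4816*w^2 - 0.8717*w + 0.606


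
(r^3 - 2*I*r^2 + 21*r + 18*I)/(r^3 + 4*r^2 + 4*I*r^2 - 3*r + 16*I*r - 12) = (r - 6*I)/(r + 4)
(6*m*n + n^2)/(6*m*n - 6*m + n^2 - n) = n/(n - 1)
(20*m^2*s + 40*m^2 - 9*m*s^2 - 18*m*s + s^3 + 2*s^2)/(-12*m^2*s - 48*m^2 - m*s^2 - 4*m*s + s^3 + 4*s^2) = (-5*m*s - 10*m + s^2 + 2*s)/(3*m*s + 12*m + s^2 + 4*s)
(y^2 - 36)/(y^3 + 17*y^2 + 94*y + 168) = (y - 6)/(y^2 + 11*y + 28)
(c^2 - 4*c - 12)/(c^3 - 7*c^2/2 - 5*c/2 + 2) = 2*(c^2 - 4*c - 12)/(2*c^3 - 7*c^2 - 5*c + 4)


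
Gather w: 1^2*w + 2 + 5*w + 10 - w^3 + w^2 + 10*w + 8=-w^3 + w^2 + 16*w + 20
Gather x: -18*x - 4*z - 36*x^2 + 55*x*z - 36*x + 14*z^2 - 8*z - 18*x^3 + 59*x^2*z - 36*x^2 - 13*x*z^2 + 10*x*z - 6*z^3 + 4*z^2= -18*x^3 + x^2*(59*z - 72) + x*(-13*z^2 + 65*z - 54) - 6*z^3 + 18*z^2 - 12*z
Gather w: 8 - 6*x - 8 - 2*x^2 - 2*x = -2*x^2 - 8*x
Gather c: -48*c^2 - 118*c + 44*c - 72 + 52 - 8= -48*c^2 - 74*c - 28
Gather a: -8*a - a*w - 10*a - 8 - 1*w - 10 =a*(-w - 18) - w - 18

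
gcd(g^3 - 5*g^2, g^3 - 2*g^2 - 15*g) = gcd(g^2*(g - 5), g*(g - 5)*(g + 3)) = g^2 - 5*g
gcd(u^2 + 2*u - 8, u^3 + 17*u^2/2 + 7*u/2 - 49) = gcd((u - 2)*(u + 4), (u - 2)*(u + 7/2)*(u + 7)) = u - 2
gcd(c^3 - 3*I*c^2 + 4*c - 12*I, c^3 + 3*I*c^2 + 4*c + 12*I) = c^2 + 4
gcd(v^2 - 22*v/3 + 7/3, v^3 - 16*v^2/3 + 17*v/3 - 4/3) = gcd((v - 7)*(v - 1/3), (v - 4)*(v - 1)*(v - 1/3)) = v - 1/3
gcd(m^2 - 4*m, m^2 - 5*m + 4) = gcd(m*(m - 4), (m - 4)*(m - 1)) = m - 4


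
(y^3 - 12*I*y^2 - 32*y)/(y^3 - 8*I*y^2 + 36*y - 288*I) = y*(y - 4*I)/(y^2 + 36)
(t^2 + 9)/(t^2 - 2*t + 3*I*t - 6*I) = (t - 3*I)/(t - 2)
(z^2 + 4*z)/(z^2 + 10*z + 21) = z*(z + 4)/(z^2 + 10*z + 21)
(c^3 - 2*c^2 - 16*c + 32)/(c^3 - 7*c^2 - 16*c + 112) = (c - 2)/(c - 7)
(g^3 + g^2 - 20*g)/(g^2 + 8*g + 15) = g*(g - 4)/(g + 3)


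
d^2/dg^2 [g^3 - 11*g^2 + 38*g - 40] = 6*g - 22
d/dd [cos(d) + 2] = -sin(d)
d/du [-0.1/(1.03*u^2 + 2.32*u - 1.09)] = (0.206*u + 0.232)/(1.03*u^2 + 2.32*u - 1.09)^2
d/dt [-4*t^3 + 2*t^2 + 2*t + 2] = -12*t^2 + 4*t + 2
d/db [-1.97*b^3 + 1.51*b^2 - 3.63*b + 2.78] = -5.91*b^2 + 3.02*b - 3.63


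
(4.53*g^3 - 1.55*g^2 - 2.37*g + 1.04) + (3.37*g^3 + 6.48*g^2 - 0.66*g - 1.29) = 7.9*g^3 + 4.93*g^2 - 3.03*g - 0.25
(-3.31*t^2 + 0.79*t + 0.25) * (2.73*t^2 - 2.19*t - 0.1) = -9.0363*t^4 + 9.4056*t^3 - 0.7166*t^2 - 0.6265*t - 0.025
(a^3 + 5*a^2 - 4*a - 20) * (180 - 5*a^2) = -5*a^5 - 25*a^4 + 200*a^3 + 1000*a^2 - 720*a - 3600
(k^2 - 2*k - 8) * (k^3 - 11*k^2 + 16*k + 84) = k^5 - 13*k^4 + 30*k^3 + 140*k^2 - 296*k - 672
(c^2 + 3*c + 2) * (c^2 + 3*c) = c^4 + 6*c^3 + 11*c^2 + 6*c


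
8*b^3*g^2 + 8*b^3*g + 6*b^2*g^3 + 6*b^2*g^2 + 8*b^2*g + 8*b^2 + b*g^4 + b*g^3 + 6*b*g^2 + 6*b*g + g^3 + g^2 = (2*b + g)*(4*b + g)*(g + 1)*(b*g + 1)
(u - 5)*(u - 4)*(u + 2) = u^3 - 7*u^2 + 2*u + 40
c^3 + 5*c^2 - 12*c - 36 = (c - 3)*(c + 2)*(c + 6)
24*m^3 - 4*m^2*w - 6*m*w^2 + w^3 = (-6*m + w)*(-2*m + w)*(2*m + w)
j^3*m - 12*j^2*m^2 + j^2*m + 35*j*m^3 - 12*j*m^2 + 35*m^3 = (j - 7*m)*(j - 5*m)*(j*m + m)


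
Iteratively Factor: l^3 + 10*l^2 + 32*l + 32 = (l + 2)*(l^2 + 8*l + 16) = (l + 2)*(l + 4)*(l + 4)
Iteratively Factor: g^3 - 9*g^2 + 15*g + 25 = (g - 5)*(g^2 - 4*g - 5) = (g - 5)*(g + 1)*(g - 5)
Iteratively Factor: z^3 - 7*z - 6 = (z + 2)*(z^2 - 2*z - 3) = (z - 3)*(z + 2)*(z + 1)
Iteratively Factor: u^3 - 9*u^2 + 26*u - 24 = (u - 2)*(u^2 - 7*u + 12) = (u - 4)*(u - 2)*(u - 3)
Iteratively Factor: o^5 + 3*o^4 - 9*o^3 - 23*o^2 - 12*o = (o + 4)*(o^4 - o^3 - 5*o^2 - 3*o) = (o + 1)*(o + 4)*(o^3 - 2*o^2 - 3*o) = o*(o + 1)*(o + 4)*(o^2 - 2*o - 3) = o*(o - 3)*(o + 1)*(o + 4)*(o + 1)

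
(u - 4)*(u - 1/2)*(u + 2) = u^3 - 5*u^2/2 - 7*u + 4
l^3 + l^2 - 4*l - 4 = (l - 2)*(l + 1)*(l + 2)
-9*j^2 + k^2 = (-3*j + k)*(3*j + k)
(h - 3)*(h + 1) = h^2 - 2*h - 3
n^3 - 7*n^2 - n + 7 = (n - 7)*(n - 1)*(n + 1)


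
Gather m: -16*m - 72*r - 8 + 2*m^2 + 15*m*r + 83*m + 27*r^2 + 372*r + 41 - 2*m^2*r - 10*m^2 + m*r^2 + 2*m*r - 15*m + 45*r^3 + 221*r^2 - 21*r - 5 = m^2*(-2*r - 8) + m*(r^2 + 17*r + 52) + 45*r^3 + 248*r^2 + 279*r + 28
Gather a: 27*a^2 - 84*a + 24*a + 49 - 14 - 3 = 27*a^2 - 60*a + 32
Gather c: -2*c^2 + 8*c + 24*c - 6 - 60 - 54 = -2*c^2 + 32*c - 120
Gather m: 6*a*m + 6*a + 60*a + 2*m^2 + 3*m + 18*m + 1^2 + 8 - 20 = 66*a + 2*m^2 + m*(6*a + 21) - 11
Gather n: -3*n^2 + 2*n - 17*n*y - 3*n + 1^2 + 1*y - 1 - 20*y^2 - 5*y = -3*n^2 + n*(-17*y - 1) - 20*y^2 - 4*y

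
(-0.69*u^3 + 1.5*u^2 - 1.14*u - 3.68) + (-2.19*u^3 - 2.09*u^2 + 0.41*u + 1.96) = -2.88*u^3 - 0.59*u^2 - 0.73*u - 1.72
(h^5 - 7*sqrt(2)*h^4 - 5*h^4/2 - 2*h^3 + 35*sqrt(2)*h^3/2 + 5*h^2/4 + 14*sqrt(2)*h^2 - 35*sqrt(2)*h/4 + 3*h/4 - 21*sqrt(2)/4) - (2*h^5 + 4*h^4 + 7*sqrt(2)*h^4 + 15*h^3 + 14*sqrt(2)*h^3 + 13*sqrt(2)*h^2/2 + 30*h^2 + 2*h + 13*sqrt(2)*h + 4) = -h^5 - 14*sqrt(2)*h^4 - 13*h^4/2 - 17*h^3 + 7*sqrt(2)*h^3/2 - 115*h^2/4 + 15*sqrt(2)*h^2/2 - 87*sqrt(2)*h/4 - 5*h/4 - 21*sqrt(2)/4 - 4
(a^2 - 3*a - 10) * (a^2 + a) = a^4 - 2*a^3 - 13*a^2 - 10*a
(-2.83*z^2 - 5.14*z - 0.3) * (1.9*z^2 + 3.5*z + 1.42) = -5.377*z^4 - 19.671*z^3 - 22.5786*z^2 - 8.3488*z - 0.426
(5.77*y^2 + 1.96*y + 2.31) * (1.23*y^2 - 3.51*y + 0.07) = 7.0971*y^4 - 17.8419*y^3 - 3.6344*y^2 - 7.9709*y + 0.1617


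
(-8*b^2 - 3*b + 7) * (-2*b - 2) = 16*b^3 + 22*b^2 - 8*b - 14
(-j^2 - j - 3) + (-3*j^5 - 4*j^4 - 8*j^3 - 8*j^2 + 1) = -3*j^5 - 4*j^4 - 8*j^3 - 9*j^2 - j - 2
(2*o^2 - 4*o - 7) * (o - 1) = 2*o^3 - 6*o^2 - 3*o + 7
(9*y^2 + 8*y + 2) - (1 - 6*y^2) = 15*y^2 + 8*y + 1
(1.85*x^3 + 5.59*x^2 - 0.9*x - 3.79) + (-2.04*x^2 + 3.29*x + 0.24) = 1.85*x^3 + 3.55*x^2 + 2.39*x - 3.55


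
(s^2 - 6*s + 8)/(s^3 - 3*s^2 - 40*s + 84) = (s - 4)/(s^2 - s - 42)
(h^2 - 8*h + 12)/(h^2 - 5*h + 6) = (h - 6)/(h - 3)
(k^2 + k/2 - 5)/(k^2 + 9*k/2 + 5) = (k - 2)/(k + 2)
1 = 1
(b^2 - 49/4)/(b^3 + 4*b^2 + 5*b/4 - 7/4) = (2*b - 7)/(2*b^2 + b - 1)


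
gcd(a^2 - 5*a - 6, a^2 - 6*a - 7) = a + 1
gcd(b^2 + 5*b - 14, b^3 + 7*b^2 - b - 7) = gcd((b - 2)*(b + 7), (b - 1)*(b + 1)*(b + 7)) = b + 7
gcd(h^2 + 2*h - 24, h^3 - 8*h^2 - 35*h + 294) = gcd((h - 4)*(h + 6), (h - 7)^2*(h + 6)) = h + 6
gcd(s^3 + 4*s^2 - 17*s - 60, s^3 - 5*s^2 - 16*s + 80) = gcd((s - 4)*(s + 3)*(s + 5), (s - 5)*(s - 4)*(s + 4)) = s - 4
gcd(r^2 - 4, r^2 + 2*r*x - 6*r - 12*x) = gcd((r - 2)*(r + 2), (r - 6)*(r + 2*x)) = 1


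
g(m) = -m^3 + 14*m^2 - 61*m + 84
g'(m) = -3*m^2 + 28*m - 61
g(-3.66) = 543.83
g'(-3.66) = -203.67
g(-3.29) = 471.84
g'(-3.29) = -185.59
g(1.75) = 14.77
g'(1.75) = -21.19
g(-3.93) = 600.66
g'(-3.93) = -217.37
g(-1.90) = 257.30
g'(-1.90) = -125.03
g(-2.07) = 279.13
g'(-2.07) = -131.81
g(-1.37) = 196.42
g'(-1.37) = -104.99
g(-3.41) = 494.46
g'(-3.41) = -191.36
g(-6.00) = 1170.00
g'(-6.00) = -337.00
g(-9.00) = 2496.00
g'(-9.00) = -556.00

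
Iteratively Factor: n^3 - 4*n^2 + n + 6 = (n - 3)*(n^2 - n - 2) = (n - 3)*(n + 1)*(n - 2)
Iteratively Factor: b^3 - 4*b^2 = (b)*(b^2 - 4*b) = b*(b - 4)*(b)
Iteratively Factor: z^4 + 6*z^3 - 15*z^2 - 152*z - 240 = (z + 3)*(z^3 + 3*z^2 - 24*z - 80) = (z - 5)*(z + 3)*(z^2 + 8*z + 16) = (z - 5)*(z + 3)*(z + 4)*(z + 4)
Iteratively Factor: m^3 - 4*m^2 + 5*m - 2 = (m - 1)*(m^2 - 3*m + 2) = (m - 1)^2*(m - 2)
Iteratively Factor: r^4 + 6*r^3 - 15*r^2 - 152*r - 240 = (r + 4)*(r^3 + 2*r^2 - 23*r - 60) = (r + 4)^2*(r^2 - 2*r - 15) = (r + 3)*(r + 4)^2*(r - 5)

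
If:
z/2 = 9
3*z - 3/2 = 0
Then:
No Solution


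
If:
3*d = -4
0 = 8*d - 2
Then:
No Solution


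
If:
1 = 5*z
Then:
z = 1/5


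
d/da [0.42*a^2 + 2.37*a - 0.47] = 0.84*a + 2.37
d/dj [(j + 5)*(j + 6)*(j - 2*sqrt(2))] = 3*j^2 - 4*sqrt(2)*j + 22*j - 22*sqrt(2) + 30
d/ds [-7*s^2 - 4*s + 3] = -14*s - 4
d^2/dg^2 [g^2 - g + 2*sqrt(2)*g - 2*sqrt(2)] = 2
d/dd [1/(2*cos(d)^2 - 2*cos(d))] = (-sin(d)/(2*cos(d)^2) + tan(d))/(cos(d) - 1)^2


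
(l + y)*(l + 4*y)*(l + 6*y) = l^3 + 11*l^2*y + 34*l*y^2 + 24*y^3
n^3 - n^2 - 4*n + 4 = (n - 2)*(n - 1)*(n + 2)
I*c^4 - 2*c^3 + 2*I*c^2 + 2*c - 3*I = (c - 1)*(c + 1)*(c + 3*I)*(I*c + 1)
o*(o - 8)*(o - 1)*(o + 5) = o^4 - 4*o^3 - 37*o^2 + 40*o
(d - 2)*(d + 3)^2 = d^3 + 4*d^2 - 3*d - 18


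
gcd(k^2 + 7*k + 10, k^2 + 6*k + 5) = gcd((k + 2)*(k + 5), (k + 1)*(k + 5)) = k + 5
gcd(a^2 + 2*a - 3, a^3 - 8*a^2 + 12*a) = 1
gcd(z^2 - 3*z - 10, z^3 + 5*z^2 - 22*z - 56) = z + 2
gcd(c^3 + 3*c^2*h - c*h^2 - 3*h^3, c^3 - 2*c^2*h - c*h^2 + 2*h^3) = c^2 - h^2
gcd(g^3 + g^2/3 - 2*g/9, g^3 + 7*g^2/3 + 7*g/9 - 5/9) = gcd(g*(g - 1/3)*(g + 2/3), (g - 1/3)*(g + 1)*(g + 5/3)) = g - 1/3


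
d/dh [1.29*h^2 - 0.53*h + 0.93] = 2.58*h - 0.53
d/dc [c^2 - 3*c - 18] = 2*c - 3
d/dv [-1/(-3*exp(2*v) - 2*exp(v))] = 2*(-3*exp(v) - 1)*exp(-v)/(3*exp(v) + 2)^2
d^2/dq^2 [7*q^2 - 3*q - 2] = 14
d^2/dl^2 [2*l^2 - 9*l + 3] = 4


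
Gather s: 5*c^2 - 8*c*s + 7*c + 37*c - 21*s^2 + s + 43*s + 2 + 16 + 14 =5*c^2 + 44*c - 21*s^2 + s*(44 - 8*c) + 32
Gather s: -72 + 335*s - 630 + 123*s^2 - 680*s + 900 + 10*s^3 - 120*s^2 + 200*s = 10*s^3 + 3*s^2 - 145*s + 198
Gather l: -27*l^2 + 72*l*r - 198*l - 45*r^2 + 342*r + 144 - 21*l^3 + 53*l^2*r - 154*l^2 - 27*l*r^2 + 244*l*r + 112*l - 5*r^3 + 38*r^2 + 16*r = -21*l^3 + l^2*(53*r - 181) + l*(-27*r^2 + 316*r - 86) - 5*r^3 - 7*r^2 + 358*r + 144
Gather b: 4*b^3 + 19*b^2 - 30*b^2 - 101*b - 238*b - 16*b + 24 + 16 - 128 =4*b^3 - 11*b^2 - 355*b - 88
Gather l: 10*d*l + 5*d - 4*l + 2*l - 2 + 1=5*d + l*(10*d - 2) - 1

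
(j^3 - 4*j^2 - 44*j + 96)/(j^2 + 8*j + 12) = (j^2 - 10*j + 16)/(j + 2)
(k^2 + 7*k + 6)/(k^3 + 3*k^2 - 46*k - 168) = (k + 1)/(k^2 - 3*k - 28)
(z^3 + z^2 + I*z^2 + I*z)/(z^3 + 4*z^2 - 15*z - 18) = z*(z + I)/(z^2 + 3*z - 18)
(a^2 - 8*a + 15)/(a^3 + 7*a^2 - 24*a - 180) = (a - 3)/(a^2 + 12*a + 36)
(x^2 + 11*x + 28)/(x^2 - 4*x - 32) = (x + 7)/(x - 8)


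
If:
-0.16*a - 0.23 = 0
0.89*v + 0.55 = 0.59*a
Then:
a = -1.44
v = -1.57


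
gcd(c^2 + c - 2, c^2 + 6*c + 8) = c + 2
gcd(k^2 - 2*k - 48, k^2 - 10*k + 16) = k - 8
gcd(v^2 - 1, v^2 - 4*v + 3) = v - 1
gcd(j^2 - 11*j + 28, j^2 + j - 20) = j - 4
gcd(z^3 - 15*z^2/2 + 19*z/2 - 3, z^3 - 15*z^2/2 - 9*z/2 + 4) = z - 1/2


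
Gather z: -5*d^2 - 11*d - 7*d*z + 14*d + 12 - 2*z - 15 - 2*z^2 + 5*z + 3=-5*d^2 + 3*d - 2*z^2 + z*(3 - 7*d)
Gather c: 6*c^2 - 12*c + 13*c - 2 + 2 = 6*c^2 + c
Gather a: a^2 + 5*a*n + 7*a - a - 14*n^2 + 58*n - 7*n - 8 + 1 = a^2 + a*(5*n + 6) - 14*n^2 + 51*n - 7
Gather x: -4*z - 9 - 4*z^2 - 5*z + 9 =-4*z^2 - 9*z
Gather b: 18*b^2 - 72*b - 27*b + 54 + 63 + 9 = 18*b^2 - 99*b + 126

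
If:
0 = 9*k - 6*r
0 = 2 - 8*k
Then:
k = 1/4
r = 3/8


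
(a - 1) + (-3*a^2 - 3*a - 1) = -3*a^2 - 2*a - 2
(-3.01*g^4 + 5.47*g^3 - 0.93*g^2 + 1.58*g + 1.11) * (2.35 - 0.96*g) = 2.8896*g^5 - 12.3247*g^4 + 13.7473*g^3 - 3.7023*g^2 + 2.6474*g + 2.6085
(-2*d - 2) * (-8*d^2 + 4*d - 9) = 16*d^3 + 8*d^2 + 10*d + 18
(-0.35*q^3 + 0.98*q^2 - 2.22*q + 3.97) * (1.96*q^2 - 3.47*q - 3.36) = -0.686*q^5 + 3.1353*q^4 - 6.5758*q^3 + 12.1918*q^2 - 6.3167*q - 13.3392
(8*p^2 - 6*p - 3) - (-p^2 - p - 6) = 9*p^2 - 5*p + 3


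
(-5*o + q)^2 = 25*o^2 - 10*o*q + q^2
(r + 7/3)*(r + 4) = r^2 + 19*r/3 + 28/3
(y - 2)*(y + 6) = y^2 + 4*y - 12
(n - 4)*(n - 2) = n^2 - 6*n + 8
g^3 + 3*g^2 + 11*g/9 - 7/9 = (g - 1/3)*(g + 1)*(g + 7/3)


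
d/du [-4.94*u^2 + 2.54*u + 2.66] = 2.54 - 9.88*u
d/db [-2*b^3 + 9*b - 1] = 9 - 6*b^2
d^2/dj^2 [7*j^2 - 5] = 14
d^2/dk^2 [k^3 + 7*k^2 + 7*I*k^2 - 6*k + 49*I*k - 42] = 6*k + 14 + 14*I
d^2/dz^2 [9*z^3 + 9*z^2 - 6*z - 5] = 54*z + 18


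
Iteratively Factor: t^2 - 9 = (t - 3)*(t + 3)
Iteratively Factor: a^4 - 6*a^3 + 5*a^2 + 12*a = (a - 4)*(a^3 - 2*a^2 - 3*a) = (a - 4)*(a + 1)*(a^2 - 3*a) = a*(a - 4)*(a + 1)*(a - 3)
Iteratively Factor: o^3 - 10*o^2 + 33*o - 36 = (o - 3)*(o^2 - 7*o + 12) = (o - 3)^2*(o - 4)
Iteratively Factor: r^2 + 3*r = (r)*(r + 3)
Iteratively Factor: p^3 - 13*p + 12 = (p + 4)*(p^2 - 4*p + 3) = (p - 3)*(p + 4)*(p - 1)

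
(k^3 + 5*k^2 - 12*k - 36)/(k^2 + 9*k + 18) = (k^2 - k - 6)/(k + 3)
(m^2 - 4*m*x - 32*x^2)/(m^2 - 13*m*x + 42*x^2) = (m^2 - 4*m*x - 32*x^2)/(m^2 - 13*m*x + 42*x^2)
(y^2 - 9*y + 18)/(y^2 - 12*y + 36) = (y - 3)/(y - 6)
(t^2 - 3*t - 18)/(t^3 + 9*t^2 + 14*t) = (t^2 - 3*t - 18)/(t*(t^2 + 9*t + 14))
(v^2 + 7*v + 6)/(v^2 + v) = (v + 6)/v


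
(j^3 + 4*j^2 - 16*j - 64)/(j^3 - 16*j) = (j + 4)/j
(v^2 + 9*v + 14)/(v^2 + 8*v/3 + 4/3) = 3*(v + 7)/(3*v + 2)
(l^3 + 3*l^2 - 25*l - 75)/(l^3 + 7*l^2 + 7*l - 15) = (l - 5)/(l - 1)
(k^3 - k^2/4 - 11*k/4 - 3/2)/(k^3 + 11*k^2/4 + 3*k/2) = (k^2 - k - 2)/(k*(k + 2))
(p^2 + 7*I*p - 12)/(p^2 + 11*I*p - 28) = (p + 3*I)/(p + 7*I)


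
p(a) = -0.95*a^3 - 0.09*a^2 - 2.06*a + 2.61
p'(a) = -2.85*a^2 - 0.18*a - 2.06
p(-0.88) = 5.00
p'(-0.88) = -4.11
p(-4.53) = 98.41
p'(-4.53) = -59.73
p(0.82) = 0.34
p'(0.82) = -4.12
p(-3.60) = 53.18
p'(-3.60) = -38.35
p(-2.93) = 31.77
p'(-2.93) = -26.00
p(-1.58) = 9.39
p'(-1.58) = -8.89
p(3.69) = -53.95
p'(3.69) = -41.53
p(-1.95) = 13.33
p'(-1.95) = -12.55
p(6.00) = -218.19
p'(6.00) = -105.74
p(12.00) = -1676.67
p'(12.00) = -414.62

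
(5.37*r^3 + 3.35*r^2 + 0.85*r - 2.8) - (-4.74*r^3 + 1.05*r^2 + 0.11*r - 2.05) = 10.11*r^3 + 2.3*r^2 + 0.74*r - 0.75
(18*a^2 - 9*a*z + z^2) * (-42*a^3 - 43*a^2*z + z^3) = -756*a^5 - 396*a^4*z + 345*a^3*z^2 - 25*a^2*z^3 - 9*a*z^4 + z^5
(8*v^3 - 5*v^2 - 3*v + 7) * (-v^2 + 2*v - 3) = -8*v^5 + 21*v^4 - 31*v^3 + 2*v^2 + 23*v - 21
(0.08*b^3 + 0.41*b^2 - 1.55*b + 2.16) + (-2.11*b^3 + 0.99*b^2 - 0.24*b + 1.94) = -2.03*b^3 + 1.4*b^2 - 1.79*b + 4.1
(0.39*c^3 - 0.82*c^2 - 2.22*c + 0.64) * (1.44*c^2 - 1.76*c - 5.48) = 0.5616*c^5 - 1.8672*c^4 - 3.8908*c^3 + 9.3224*c^2 + 11.0392*c - 3.5072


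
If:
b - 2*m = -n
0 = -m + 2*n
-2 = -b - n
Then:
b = 3/2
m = 1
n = 1/2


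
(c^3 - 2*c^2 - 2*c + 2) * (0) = 0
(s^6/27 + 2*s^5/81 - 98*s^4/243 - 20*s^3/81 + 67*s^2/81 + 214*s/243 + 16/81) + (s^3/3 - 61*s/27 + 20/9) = s^6/27 + 2*s^5/81 - 98*s^4/243 + 7*s^3/81 + 67*s^2/81 - 335*s/243 + 196/81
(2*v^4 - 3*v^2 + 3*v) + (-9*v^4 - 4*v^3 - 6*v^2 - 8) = -7*v^4 - 4*v^3 - 9*v^2 + 3*v - 8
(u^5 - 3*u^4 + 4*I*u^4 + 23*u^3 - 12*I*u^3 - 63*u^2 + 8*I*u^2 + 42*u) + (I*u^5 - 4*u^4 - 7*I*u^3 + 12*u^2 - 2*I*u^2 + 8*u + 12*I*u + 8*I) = u^5 + I*u^5 - 7*u^4 + 4*I*u^4 + 23*u^3 - 19*I*u^3 - 51*u^2 + 6*I*u^2 + 50*u + 12*I*u + 8*I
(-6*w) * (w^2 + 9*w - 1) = -6*w^3 - 54*w^2 + 6*w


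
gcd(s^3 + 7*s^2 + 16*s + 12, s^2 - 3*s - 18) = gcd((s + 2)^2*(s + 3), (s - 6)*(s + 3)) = s + 3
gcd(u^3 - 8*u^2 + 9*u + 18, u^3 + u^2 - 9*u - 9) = u^2 - 2*u - 3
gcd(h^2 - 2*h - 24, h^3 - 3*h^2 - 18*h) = h - 6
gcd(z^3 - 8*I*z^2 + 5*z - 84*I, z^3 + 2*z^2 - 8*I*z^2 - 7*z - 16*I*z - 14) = z - 7*I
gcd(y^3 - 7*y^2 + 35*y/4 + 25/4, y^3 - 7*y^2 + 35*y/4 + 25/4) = y^3 - 7*y^2 + 35*y/4 + 25/4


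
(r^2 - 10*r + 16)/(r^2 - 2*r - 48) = (r - 2)/(r + 6)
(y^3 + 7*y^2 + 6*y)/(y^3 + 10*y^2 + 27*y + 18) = y/(y + 3)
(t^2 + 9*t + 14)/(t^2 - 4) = (t + 7)/(t - 2)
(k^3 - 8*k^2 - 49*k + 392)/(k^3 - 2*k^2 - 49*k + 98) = (k - 8)/(k - 2)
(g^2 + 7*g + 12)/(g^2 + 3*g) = (g + 4)/g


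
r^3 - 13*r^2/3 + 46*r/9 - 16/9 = (r - 8/3)*(r - 1)*(r - 2/3)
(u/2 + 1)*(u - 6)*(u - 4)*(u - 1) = u^4/2 - 9*u^3/2 + 6*u^2 + 22*u - 24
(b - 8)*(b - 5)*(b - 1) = b^3 - 14*b^2 + 53*b - 40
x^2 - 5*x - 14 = (x - 7)*(x + 2)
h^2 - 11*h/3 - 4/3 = (h - 4)*(h + 1/3)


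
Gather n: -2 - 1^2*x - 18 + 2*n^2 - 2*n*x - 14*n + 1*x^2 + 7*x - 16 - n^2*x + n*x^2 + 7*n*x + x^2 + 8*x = n^2*(2 - x) + n*(x^2 + 5*x - 14) + 2*x^2 + 14*x - 36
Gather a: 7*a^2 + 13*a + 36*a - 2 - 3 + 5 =7*a^2 + 49*a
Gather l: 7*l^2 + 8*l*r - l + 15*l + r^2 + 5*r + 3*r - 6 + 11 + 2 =7*l^2 + l*(8*r + 14) + r^2 + 8*r + 7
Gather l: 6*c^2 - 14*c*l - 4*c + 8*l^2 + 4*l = 6*c^2 - 4*c + 8*l^2 + l*(4 - 14*c)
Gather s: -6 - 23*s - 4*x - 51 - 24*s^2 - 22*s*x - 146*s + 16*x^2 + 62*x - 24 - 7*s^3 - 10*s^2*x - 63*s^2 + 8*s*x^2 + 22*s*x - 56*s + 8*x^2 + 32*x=-7*s^3 + s^2*(-10*x - 87) + s*(8*x^2 - 225) + 24*x^2 + 90*x - 81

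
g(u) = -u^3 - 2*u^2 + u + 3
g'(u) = -3*u^2 - 4*u + 1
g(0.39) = 3.03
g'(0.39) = -1.02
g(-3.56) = 19.21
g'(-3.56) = -22.78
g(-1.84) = 0.62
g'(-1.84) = -1.80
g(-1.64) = 0.39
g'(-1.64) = -0.51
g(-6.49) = 185.63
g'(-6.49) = -99.40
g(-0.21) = 2.71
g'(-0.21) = 1.71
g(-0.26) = 2.62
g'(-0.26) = 1.84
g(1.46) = -2.92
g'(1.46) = -11.23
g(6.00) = -279.00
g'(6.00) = -131.00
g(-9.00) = 561.00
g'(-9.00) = -206.00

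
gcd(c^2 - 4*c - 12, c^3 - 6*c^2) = c - 6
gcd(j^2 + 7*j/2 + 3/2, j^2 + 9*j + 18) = j + 3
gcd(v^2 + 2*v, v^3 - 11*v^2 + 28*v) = v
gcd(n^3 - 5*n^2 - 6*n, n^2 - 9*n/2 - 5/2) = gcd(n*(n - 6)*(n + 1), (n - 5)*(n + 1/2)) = 1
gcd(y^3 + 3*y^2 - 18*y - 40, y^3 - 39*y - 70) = y^2 + 7*y + 10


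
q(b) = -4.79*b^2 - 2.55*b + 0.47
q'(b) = -9.58*b - 2.55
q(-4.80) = -97.65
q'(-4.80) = 43.43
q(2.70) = -41.33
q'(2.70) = -28.42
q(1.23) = -9.91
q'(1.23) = -14.33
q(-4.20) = -73.32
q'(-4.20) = 37.69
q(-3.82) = -59.69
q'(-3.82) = 34.05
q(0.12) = 0.10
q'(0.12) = -3.70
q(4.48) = -107.09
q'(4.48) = -45.47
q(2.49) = -35.58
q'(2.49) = -26.40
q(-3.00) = -34.99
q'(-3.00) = 26.19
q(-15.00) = -1039.03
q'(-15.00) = 141.15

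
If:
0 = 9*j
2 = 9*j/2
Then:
No Solution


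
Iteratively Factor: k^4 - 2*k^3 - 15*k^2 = (k)*(k^3 - 2*k^2 - 15*k) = k^2*(k^2 - 2*k - 15) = k^2*(k - 5)*(k + 3)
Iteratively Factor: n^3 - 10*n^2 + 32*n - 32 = (n - 2)*(n^2 - 8*n + 16) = (n - 4)*(n - 2)*(n - 4)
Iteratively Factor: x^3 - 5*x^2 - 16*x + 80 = (x - 4)*(x^2 - x - 20) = (x - 5)*(x - 4)*(x + 4)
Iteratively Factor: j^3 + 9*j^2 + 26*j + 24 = (j + 2)*(j^2 + 7*j + 12) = (j + 2)*(j + 4)*(j + 3)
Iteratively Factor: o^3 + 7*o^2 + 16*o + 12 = (o + 2)*(o^2 + 5*o + 6) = (o + 2)^2*(o + 3)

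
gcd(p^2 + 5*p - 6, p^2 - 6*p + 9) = 1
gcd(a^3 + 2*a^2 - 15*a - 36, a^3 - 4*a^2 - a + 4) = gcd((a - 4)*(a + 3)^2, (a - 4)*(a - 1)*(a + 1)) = a - 4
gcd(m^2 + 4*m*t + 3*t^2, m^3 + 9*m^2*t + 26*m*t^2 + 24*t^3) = m + 3*t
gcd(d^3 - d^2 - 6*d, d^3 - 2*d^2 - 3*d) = d^2 - 3*d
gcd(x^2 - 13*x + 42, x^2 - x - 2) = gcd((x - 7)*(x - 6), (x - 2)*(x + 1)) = 1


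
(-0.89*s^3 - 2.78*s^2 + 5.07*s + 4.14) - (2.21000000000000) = -0.89*s^3 - 2.78*s^2 + 5.07*s + 1.93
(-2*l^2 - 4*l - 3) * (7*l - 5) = -14*l^3 - 18*l^2 - l + 15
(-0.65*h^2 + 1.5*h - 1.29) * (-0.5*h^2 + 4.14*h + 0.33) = 0.325*h^4 - 3.441*h^3 + 6.6405*h^2 - 4.8456*h - 0.4257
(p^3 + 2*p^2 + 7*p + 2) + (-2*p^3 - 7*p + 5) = -p^3 + 2*p^2 + 7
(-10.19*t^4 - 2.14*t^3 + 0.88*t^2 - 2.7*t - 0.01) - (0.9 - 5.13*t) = -10.19*t^4 - 2.14*t^3 + 0.88*t^2 + 2.43*t - 0.91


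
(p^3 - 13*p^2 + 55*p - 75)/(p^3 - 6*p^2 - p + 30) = (p - 5)/(p + 2)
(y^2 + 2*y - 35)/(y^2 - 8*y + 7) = (y^2 + 2*y - 35)/(y^2 - 8*y + 7)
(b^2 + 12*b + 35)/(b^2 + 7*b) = (b + 5)/b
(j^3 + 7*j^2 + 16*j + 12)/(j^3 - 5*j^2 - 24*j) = (j^2 + 4*j + 4)/(j*(j - 8))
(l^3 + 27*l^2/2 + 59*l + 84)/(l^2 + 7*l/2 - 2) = (2*l^2 + 19*l + 42)/(2*l - 1)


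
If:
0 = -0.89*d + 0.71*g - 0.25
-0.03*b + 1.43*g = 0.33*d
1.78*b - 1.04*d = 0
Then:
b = -0.20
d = -0.35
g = -0.08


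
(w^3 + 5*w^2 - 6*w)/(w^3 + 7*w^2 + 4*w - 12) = w/(w + 2)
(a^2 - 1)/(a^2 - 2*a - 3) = (a - 1)/(a - 3)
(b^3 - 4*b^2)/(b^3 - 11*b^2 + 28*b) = b/(b - 7)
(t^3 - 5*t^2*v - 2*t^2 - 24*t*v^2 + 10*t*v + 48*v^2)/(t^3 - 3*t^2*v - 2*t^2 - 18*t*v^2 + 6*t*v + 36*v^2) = (t - 8*v)/(t - 6*v)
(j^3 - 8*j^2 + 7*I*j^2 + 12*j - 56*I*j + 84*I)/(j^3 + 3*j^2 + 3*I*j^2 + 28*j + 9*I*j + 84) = (j^2 - 8*j + 12)/(j^2 + j*(3 - 4*I) - 12*I)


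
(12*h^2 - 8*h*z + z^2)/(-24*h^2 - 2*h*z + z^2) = (-2*h + z)/(4*h + z)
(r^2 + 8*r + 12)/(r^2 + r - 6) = (r^2 + 8*r + 12)/(r^2 + r - 6)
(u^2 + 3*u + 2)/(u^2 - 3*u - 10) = (u + 1)/(u - 5)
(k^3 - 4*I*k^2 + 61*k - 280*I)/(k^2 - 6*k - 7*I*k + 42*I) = (k^2 + 3*I*k + 40)/(k - 6)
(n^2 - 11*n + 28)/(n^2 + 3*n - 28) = (n - 7)/(n + 7)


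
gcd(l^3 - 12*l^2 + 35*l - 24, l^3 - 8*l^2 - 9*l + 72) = l^2 - 11*l + 24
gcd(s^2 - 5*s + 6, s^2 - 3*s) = s - 3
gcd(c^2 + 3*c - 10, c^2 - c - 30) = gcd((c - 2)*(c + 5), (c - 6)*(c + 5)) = c + 5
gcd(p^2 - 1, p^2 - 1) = p^2 - 1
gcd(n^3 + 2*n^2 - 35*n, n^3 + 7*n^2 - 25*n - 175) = n^2 + 2*n - 35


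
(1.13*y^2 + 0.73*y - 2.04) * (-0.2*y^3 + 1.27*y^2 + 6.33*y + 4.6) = -0.226*y^5 + 1.2891*y^4 + 8.488*y^3 + 7.2281*y^2 - 9.5552*y - 9.384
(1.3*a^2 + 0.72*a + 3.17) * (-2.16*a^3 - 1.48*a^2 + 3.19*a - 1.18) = -2.808*a^5 - 3.4792*a^4 - 3.7658*a^3 - 3.9288*a^2 + 9.2627*a - 3.7406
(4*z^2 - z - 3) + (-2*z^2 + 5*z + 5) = 2*z^2 + 4*z + 2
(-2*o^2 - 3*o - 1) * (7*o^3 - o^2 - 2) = -14*o^5 - 19*o^4 - 4*o^3 + 5*o^2 + 6*o + 2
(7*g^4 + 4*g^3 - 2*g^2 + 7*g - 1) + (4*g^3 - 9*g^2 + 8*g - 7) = 7*g^4 + 8*g^3 - 11*g^2 + 15*g - 8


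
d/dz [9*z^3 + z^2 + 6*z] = 27*z^2 + 2*z + 6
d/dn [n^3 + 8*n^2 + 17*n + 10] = 3*n^2 + 16*n + 17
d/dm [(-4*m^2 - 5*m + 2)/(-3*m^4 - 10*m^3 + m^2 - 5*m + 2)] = m*(-24*m^4 - 85*m^3 - 76*m^2 + 85*m - 20)/(9*m^8 + 60*m^7 + 94*m^6 + 10*m^5 + 89*m^4 - 50*m^3 + 29*m^2 - 20*m + 4)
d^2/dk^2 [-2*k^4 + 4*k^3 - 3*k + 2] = 24*k*(1 - k)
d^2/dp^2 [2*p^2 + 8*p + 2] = 4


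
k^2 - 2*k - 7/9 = (k - 7/3)*(k + 1/3)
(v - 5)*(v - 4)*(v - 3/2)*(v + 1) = v^4 - 19*v^3/2 + 23*v^2 + 7*v/2 - 30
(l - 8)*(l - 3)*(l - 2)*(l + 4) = l^4 - 9*l^3 - 6*l^2 + 136*l - 192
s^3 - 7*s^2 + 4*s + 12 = (s - 6)*(s - 2)*(s + 1)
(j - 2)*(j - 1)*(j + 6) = j^3 + 3*j^2 - 16*j + 12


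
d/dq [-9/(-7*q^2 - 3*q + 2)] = 9*(-14*q - 3)/(7*q^2 + 3*q - 2)^2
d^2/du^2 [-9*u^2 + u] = -18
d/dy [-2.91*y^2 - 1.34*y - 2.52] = -5.82*y - 1.34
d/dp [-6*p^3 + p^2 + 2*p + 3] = -18*p^2 + 2*p + 2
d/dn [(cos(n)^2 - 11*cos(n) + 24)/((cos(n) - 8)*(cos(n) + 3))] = -6*sin(n)/(cos(n) + 3)^2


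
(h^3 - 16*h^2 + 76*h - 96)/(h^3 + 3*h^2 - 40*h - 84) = (h^2 - 10*h + 16)/(h^2 + 9*h + 14)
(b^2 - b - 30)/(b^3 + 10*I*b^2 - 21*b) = (b^2 - b - 30)/(b*(b^2 + 10*I*b - 21))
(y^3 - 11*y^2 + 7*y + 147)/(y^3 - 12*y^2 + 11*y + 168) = (y - 7)/(y - 8)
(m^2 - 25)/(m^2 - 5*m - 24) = (25 - m^2)/(-m^2 + 5*m + 24)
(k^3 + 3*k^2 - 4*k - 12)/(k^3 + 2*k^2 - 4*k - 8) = (k + 3)/(k + 2)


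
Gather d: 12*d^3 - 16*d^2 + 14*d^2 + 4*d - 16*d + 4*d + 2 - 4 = 12*d^3 - 2*d^2 - 8*d - 2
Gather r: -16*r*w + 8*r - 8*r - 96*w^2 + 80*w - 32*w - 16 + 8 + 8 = -16*r*w - 96*w^2 + 48*w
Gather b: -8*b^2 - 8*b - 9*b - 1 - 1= -8*b^2 - 17*b - 2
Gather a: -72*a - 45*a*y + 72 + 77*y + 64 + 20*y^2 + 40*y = a*(-45*y - 72) + 20*y^2 + 117*y + 136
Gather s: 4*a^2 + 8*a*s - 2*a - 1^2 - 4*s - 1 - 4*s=4*a^2 - 2*a + s*(8*a - 8) - 2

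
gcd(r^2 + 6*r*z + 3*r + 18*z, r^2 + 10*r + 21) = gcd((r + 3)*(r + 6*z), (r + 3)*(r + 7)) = r + 3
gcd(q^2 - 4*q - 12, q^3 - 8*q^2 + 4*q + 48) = q^2 - 4*q - 12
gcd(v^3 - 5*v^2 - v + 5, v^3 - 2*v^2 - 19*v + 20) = v^2 - 6*v + 5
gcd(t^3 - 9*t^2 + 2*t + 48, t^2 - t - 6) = t^2 - t - 6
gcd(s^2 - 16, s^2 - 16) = s^2 - 16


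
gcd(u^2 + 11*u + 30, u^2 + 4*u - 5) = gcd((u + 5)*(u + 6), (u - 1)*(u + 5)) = u + 5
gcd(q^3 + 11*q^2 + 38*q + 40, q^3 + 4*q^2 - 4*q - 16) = q^2 + 6*q + 8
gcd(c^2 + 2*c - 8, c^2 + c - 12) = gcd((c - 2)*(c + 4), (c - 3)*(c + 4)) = c + 4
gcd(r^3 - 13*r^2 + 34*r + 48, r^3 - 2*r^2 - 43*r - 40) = r^2 - 7*r - 8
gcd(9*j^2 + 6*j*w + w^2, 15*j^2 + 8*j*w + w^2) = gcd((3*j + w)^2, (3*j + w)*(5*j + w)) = 3*j + w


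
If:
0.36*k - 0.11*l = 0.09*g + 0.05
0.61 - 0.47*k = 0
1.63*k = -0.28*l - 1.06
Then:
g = 18.50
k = 1.30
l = -11.34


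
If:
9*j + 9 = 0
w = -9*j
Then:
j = -1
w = 9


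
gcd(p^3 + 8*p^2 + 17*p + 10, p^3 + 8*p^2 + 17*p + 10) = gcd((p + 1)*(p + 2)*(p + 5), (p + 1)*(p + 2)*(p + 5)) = p^3 + 8*p^2 + 17*p + 10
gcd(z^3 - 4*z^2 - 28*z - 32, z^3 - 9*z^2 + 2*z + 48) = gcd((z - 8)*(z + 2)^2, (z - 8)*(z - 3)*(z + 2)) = z^2 - 6*z - 16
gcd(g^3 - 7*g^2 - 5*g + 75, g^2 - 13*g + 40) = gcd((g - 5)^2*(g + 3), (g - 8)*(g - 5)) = g - 5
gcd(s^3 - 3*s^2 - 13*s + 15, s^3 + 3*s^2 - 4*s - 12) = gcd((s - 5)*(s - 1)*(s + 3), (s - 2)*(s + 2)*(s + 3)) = s + 3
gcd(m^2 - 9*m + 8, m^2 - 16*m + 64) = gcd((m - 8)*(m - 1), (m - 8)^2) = m - 8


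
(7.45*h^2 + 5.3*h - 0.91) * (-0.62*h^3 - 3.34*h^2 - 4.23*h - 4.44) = -4.619*h^5 - 28.169*h^4 - 48.6513*h^3 - 52.4576*h^2 - 19.6827*h + 4.0404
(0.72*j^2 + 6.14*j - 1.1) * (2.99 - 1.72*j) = -1.2384*j^3 - 8.408*j^2 + 20.2506*j - 3.289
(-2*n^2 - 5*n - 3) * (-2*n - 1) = 4*n^3 + 12*n^2 + 11*n + 3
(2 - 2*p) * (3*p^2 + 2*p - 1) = -6*p^3 + 2*p^2 + 6*p - 2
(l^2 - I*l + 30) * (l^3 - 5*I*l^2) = l^5 - 6*I*l^4 + 25*l^3 - 150*I*l^2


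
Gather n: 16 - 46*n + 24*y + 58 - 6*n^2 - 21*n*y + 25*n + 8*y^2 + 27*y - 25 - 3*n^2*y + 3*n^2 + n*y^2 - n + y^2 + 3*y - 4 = n^2*(-3*y - 3) + n*(y^2 - 21*y - 22) + 9*y^2 + 54*y + 45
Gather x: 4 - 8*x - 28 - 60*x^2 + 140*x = -60*x^2 + 132*x - 24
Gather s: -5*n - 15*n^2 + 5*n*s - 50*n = -15*n^2 + 5*n*s - 55*n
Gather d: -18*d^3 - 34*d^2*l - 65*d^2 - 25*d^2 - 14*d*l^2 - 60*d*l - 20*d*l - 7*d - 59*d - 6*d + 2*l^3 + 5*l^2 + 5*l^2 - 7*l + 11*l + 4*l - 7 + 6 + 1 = -18*d^3 + d^2*(-34*l - 90) + d*(-14*l^2 - 80*l - 72) + 2*l^3 + 10*l^2 + 8*l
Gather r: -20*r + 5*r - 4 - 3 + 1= -15*r - 6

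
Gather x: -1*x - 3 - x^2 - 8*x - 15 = -x^2 - 9*x - 18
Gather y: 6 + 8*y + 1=8*y + 7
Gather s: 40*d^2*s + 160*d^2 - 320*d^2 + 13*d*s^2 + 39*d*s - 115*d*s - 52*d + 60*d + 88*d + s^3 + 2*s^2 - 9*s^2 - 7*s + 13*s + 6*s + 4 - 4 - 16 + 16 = -160*d^2 + 96*d + s^3 + s^2*(13*d - 7) + s*(40*d^2 - 76*d + 12)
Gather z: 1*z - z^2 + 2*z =-z^2 + 3*z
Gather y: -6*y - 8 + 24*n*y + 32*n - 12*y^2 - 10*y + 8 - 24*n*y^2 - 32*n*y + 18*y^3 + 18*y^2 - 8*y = 32*n + 18*y^3 + y^2*(6 - 24*n) + y*(-8*n - 24)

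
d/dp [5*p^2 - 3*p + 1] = 10*p - 3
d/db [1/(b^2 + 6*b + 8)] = 2*(-b - 3)/(b^2 + 6*b + 8)^2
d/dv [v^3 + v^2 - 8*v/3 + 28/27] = 3*v^2 + 2*v - 8/3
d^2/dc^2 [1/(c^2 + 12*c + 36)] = 6/(c^4 + 24*c^3 + 216*c^2 + 864*c + 1296)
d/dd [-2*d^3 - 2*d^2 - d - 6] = -6*d^2 - 4*d - 1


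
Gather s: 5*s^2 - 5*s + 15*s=5*s^2 + 10*s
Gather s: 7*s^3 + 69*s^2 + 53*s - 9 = 7*s^3 + 69*s^2 + 53*s - 9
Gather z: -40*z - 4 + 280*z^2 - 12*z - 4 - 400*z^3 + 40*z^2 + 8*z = -400*z^3 + 320*z^2 - 44*z - 8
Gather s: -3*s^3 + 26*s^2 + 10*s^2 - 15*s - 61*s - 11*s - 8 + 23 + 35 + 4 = -3*s^3 + 36*s^2 - 87*s + 54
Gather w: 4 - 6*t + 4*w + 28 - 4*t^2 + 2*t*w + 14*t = -4*t^2 + 8*t + w*(2*t + 4) + 32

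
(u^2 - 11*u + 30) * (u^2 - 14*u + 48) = u^4 - 25*u^3 + 232*u^2 - 948*u + 1440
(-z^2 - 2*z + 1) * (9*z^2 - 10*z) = -9*z^4 - 8*z^3 + 29*z^2 - 10*z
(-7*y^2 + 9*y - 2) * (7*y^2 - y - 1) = -49*y^4 + 70*y^3 - 16*y^2 - 7*y + 2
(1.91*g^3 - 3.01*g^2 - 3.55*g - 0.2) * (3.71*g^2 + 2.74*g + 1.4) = 7.0861*g^5 - 5.9337*g^4 - 18.7439*g^3 - 14.683*g^2 - 5.518*g - 0.28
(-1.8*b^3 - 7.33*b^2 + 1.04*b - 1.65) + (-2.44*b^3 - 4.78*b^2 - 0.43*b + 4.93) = -4.24*b^3 - 12.11*b^2 + 0.61*b + 3.28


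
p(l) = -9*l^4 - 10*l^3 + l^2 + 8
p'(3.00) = -1236.00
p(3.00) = -982.00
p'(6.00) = -8844.00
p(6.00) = -13780.00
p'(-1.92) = 140.37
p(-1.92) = -39.84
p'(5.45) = -6707.81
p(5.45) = -9521.23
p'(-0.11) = -0.54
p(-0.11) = 8.02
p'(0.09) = -0.09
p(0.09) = 8.00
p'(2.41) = -673.33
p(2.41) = -429.77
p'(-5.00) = 3740.00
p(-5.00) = -4342.00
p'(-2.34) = 292.32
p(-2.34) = -128.24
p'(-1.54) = 57.25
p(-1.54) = -3.73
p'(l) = -36*l^3 - 30*l^2 + 2*l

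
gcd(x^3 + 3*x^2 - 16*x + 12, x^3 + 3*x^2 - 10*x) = x - 2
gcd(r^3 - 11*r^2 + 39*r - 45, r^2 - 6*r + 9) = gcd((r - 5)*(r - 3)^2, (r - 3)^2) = r^2 - 6*r + 9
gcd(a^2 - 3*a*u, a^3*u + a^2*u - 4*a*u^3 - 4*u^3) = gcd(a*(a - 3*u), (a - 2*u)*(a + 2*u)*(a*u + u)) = 1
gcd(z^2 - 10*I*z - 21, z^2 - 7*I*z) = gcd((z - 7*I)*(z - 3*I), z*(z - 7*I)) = z - 7*I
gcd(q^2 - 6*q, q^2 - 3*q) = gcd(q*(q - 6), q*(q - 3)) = q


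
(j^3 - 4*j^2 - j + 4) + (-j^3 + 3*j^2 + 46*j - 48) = -j^2 + 45*j - 44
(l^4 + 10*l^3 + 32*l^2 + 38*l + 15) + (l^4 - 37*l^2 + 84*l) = 2*l^4 + 10*l^3 - 5*l^2 + 122*l + 15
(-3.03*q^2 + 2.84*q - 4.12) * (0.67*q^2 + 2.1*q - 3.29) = -2.0301*q^4 - 4.4602*q^3 + 13.1723*q^2 - 17.9956*q + 13.5548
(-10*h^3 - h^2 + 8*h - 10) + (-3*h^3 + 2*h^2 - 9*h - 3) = -13*h^3 + h^2 - h - 13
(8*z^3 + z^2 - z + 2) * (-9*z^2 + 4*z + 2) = -72*z^5 + 23*z^4 + 29*z^3 - 20*z^2 + 6*z + 4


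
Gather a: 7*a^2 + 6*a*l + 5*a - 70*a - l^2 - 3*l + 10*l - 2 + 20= 7*a^2 + a*(6*l - 65) - l^2 + 7*l + 18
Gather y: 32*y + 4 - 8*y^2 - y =-8*y^2 + 31*y + 4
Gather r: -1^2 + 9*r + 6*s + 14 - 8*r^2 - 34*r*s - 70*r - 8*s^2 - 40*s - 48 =-8*r^2 + r*(-34*s - 61) - 8*s^2 - 34*s - 35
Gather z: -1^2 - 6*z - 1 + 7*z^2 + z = 7*z^2 - 5*z - 2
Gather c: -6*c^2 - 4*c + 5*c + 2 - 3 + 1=-6*c^2 + c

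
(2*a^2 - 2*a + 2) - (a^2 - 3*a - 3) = a^2 + a + 5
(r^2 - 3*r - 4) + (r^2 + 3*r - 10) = 2*r^2 - 14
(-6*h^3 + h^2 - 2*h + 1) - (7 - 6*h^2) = -6*h^3 + 7*h^2 - 2*h - 6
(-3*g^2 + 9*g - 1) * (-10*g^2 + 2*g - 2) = 30*g^4 - 96*g^3 + 34*g^2 - 20*g + 2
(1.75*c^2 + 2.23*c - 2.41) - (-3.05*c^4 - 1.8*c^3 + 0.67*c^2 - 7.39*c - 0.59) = 3.05*c^4 + 1.8*c^3 + 1.08*c^2 + 9.62*c - 1.82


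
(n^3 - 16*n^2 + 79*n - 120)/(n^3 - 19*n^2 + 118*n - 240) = (n - 3)/(n - 6)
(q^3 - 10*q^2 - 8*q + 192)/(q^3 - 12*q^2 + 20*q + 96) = (q + 4)/(q + 2)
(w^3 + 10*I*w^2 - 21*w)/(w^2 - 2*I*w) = (w^2 + 10*I*w - 21)/(w - 2*I)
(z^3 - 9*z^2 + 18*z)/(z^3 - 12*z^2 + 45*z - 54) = z/(z - 3)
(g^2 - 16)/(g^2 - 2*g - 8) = (g + 4)/(g + 2)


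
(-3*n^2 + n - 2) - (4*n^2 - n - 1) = -7*n^2 + 2*n - 1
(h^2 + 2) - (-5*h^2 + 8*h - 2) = 6*h^2 - 8*h + 4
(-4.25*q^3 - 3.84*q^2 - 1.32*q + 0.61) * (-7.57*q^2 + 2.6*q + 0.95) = 32.1725*q^5 + 18.0188*q^4 - 4.0291*q^3 - 11.6977*q^2 + 0.332*q + 0.5795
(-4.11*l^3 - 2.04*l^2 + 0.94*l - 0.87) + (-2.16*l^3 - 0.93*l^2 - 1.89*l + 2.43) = -6.27*l^3 - 2.97*l^2 - 0.95*l + 1.56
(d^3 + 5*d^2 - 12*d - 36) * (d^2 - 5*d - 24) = d^5 - 61*d^3 - 96*d^2 + 468*d + 864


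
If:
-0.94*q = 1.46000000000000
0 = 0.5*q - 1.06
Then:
No Solution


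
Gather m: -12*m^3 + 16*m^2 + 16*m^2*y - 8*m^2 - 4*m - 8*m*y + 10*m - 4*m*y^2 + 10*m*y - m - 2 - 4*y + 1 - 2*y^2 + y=-12*m^3 + m^2*(16*y + 8) + m*(-4*y^2 + 2*y + 5) - 2*y^2 - 3*y - 1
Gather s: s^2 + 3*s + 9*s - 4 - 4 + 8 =s^2 + 12*s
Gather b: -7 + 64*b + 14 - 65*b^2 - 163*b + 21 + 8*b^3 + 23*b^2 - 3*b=8*b^3 - 42*b^2 - 102*b + 28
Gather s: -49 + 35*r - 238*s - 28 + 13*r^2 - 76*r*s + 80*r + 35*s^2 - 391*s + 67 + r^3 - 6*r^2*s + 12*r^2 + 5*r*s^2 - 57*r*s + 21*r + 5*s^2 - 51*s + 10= r^3 + 25*r^2 + 136*r + s^2*(5*r + 40) + s*(-6*r^2 - 133*r - 680)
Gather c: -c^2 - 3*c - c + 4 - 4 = -c^2 - 4*c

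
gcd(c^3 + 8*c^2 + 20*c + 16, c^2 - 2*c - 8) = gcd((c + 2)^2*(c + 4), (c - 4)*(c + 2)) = c + 2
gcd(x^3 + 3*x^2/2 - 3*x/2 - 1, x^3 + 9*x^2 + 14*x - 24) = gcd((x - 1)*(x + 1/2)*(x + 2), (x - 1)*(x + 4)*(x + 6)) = x - 1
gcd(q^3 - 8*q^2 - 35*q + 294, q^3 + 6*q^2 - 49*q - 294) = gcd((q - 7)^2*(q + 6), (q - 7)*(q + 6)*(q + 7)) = q^2 - q - 42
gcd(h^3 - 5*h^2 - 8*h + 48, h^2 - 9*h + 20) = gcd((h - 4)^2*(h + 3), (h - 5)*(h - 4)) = h - 4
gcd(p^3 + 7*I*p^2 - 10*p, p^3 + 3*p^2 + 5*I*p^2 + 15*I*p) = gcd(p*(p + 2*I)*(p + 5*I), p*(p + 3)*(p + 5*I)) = p^2 + 5*I*p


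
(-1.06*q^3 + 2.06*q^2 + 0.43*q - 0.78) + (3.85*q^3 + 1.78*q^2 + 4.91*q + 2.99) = 2.79*q^3 + 3.84*q^2 + 5.34*q + 2.21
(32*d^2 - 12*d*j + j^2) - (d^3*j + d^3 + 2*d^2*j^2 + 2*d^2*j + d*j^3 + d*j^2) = -d^3*j - d^3 - 2*d^2*j^2 - 2*d^2*j + 32*d^2 - d*j^3 - d*j^2 - 12*d*j + j^2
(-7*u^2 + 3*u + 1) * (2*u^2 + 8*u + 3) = -14*u^4 - 50*u^3 + 5*u^2 + 17*u + 3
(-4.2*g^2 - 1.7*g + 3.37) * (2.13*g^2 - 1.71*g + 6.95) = -8.946*g^4 + 3.561*g^3 - 19.1049*g^2 - 17.5777*g + 23.4215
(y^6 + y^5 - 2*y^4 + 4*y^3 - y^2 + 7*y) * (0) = 0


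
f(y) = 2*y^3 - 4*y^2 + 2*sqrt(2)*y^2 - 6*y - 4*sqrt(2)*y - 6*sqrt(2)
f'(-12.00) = 880.46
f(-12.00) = -3493.31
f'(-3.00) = 49.37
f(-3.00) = -38.06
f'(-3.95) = 91.21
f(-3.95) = -103.98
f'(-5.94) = 213.96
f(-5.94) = -399.75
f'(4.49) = 98.78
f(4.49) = 96.59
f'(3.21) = 42.65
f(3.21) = 8.18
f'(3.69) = 61.39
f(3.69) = 33.04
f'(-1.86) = 13.46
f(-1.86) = -3.73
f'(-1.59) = 7.24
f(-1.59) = -0.95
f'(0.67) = -10.53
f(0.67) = -16.22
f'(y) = 6*y^2 - 8*y + 4*sqrt(2)*y - 6 - 4*sqrt(2)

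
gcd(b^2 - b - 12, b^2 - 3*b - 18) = b + 3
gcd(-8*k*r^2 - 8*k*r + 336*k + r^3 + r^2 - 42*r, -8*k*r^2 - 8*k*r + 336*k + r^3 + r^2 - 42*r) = -8*k*r^2 - 8*k*r + 336*k + r^3 + r^2 - 42*r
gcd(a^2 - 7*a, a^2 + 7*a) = a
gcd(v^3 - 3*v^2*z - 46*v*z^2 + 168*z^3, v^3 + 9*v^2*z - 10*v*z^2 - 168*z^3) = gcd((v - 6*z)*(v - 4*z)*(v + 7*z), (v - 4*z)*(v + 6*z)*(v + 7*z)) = -v^2 - 3*v*z + 28*z^2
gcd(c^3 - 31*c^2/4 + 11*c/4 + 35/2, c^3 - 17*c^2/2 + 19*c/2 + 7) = c^2 - 9*c + 14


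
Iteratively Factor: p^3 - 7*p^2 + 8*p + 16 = (p + 1)*(p^2 - 8*p + 16) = (p - 4)*(p + 1)*(p - 4)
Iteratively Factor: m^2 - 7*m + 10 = (m - 5)*(m - 2)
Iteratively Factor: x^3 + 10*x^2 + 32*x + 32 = (x + 2)*(x^2 + 8*x + 16) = (x + 2)*(x + 4)*(x + 4)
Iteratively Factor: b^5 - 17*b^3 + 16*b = (b + 4)*(b^4 - 4*b^3 - b^2 + 4*b) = (b + 1)*(b + 4)*(b^3 - 5*b^2 + 4*b) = (b - 1)*(b + 1)*(b + 4)*(b^2 - 4*b) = b*(b - 1)*(b + 1)*(b + 4)*(b - 4)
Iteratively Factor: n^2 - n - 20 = (n + 4)*(n - 5)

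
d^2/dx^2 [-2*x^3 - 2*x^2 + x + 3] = -12*x - 4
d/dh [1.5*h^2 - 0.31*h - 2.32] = 3.0*h - 0.31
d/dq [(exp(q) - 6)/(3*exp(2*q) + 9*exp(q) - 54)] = (12 - exp(q))*exp(2*q)/(3*(exp(4*q) + 6*exp(3*q) - 27*exp(2*q) - 108*exp(q) + 324))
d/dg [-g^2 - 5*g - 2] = -2*g - 5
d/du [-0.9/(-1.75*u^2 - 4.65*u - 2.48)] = (-3.15*u - 4.185)/(1.75*u^2 + 4.65*u + 2.48)^2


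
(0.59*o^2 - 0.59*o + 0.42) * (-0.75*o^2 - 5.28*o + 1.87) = -0.4425*o^4 - 2.6727*o^3 + 3.9035*o^2 - 3.3209*o + 0.7854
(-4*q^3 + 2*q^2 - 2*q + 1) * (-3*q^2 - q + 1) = 12*q^5 - 2*q^4 + q^2 - 3*q + 1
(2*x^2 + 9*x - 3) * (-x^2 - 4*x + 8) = -2*x^4 - 17*x^3 - 17*x^2 + 84*x - 24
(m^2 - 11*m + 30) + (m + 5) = m^2 - 10*m + 35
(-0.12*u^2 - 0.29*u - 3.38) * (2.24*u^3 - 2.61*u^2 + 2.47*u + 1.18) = -0.2688*u^5 - 0.3364*u^4 - 7.1107*u^3 + 7.9639*u^2 - 8.6908*u - 3.9884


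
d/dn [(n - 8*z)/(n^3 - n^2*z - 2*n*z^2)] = (-n*(-n^2 + n*z + 2*z^2) + (n - 8*z)*(-3*n^2 + 2*n*z + 2*z^2))/(n^2*(-n^2 + n*z + 2*z^2)^2)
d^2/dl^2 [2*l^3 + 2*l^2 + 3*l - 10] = 12*l + 4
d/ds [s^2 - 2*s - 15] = 2*s - 2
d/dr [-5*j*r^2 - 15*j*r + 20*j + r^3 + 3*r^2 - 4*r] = -10*j*r - 15*j + 3*r^2 + 6*r - 4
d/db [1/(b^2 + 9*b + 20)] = (-2*b - 9)/(b^2 + 9*b + 20)^2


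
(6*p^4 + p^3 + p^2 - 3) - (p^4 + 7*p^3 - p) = 5*p^4 - 6*p^3 + p^2 + p - 3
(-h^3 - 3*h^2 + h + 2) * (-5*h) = 5*h^4 + 15*h^3 - 5*h^2 - 10*h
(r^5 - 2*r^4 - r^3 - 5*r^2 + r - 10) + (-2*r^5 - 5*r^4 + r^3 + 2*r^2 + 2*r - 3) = -r^5 - 7*r^4 - 3*r^2 + 3*r - 13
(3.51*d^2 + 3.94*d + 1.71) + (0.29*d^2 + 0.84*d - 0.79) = 3.8*d^2 + 4.78*d + 0.92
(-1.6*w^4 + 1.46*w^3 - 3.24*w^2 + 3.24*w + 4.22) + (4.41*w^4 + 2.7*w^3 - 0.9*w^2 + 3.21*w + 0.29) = 2.81*w^4 + 4.16*w^3 - 4.14*w^2 + 6.45*w + 4.51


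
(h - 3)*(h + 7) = h^2 + 4*h - 21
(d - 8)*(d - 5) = d^2 - 13*d + 40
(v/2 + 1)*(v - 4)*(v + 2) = v^3/2 - 6*v - 8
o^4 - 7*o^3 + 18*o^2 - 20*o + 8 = (o - 2)^3*(o - 1)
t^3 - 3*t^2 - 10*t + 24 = (t - 4)*(t - 2)*(t + 3)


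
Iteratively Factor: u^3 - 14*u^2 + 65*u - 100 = (u - 5)*(u^2 - 9*u + 20) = (u - 5)*(u - 4)*(u - 5)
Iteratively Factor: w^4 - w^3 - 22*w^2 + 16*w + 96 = (w + 4)*(w^3 - 5*w^2 - 2*w + 24) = (w - 4)*(w + 4)*(w^2 - w - 6) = (w - 4)*(w + 2)*(w + 4)*(w - 3)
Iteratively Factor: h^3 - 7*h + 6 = (h - 2)*(h^2 + 2*h - 3) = (h - 2)*(h + 3)*(h - 1)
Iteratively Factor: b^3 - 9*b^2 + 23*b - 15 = (b - 1)*(b^2 - 8*b + 15) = (b - 3)*(b - 1)*(b - 5)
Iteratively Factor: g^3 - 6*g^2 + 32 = (g + 2)*(g^2 - 8*g + 16) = (g - 4)*(g + 2)*(g - 4)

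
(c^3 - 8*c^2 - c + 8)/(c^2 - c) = c - 7 - 8/c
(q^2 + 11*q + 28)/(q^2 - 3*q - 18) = (q^2 + 11*q + 28)/(q^2 - 3*q - 18)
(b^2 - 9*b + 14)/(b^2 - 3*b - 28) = (b - 2)/(b + 4)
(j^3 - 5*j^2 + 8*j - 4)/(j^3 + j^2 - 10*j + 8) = (j - 2)/(j + 4)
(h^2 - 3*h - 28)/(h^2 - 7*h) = (h + 4)/h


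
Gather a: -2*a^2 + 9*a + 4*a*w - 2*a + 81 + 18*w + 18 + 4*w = -2*a^2 + a*(4*w + 7) + 22*w + 99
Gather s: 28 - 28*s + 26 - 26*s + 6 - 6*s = 60 - 60*s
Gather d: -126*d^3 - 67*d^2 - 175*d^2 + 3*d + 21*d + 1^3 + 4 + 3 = -126*d^3 - 242*d^2 + 24*d + 8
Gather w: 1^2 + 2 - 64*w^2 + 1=4 - 64*w^2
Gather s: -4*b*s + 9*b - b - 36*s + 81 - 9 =8*b + s*(-4*b - 36) + 72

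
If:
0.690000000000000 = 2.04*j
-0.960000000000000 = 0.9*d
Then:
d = -1.07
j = 0.34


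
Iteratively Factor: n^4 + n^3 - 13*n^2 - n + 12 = (n + 1)*(n^3 - 13*n + 12) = (n + 1)*(n + 4)*(n^2 - 4*n + 3) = (n - 3)*(n + 1)*(n + 4)*(n - 1)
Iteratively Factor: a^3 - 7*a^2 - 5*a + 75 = (a + 3)*(a^2 - 10*a + 25) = (a - 5)*(a + 3)*(a - 5)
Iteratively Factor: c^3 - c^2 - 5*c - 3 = (c - 3)*(c^2 + 2*c + 1) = (c - 3)*(c + 1)*(c + 1)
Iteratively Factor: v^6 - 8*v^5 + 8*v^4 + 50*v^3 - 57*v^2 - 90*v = (v - 3)*(v^5 - 5*v^4 - 7*v^3 + 29*v^2 + 30*v) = (v - 3)*(v + 1)*(v^4 - 6*v^3 - v^2 + 30*v) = (v - 3)^2*(v + 1)*(v^3 - 3*v^2 - 10*v) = v*(v - 3)^2*(v + 1)*(v^2 - 3*v - 10) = v*(v - 5)*(v - 3)^2*(v + 1)*(v + 2)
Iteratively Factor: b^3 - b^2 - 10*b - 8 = (b + 2)*(b^2 - 3*b - 4) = (b - 4)*(b + 2)*(b + 1)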